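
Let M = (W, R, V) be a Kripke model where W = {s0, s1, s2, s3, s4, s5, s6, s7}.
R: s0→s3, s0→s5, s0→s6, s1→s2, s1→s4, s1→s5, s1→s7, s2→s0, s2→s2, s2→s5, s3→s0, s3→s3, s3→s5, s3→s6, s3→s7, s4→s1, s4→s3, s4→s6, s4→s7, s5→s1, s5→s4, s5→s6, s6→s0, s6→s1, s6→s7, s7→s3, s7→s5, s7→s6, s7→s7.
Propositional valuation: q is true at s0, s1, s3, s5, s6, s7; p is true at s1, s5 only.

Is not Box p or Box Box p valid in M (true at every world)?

Yes

Let φ = not Box p or Box Box p. Evaluate φ at each world:
  s0 (successors {s3, s5, s6}): φ is true.
  s1 (successors {s2, s4, s5, s7}): φ is true.
  s2 (successors {s0, s2, s5}): φ is true.
  s3 (successors {s0, s3, s5, s6, s7}): φ is true.
  s4 (successors {s1, s3, s6, s7}): φ is true.
  s5 (successors {s1, s4, s6}): φ is true.
  s6 (successors {s0, s1, s7}): φ is true.
  s7 (successors {s3, s5, s6, s7}): φ is true.
For instance, at s0:
  At s0: not Box p is true, Box Box p is false, so not Box p or Box Box p is true.
    At s0: Box p is false, so not Box p is true.
      At s0: Box p requires p at every successor {s3, s5, s6}.
        p fails at s3, so Box p is false at s0.
    At s0: Box Box p requires Box p at every successor {s3, s5, s6}.
      Box p fails at s3, so Box Box p is false at s0.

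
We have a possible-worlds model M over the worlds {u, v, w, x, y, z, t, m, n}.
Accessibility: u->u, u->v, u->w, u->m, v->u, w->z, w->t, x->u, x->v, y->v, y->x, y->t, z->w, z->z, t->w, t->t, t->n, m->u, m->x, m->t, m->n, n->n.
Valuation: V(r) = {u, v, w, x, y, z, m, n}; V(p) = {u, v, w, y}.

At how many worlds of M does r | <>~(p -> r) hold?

8

Recall that <>ψ holds at a world iff ψ holds at some accessible world.
Let φ = r | <>~(p -> r). Evaluate φ at each world:
  u (successors {u, v, w, m}): φ is true.
  v (successors {u}): φ is true.
  w (successors {z, t}): φ is true.
  x (successors {u, v}): φ is true.
  y (successors {v, x, t}): φ is true.
  z (successors {w, z}): φ is true.
  t (successors {w, t, n}): φ is false.
  m (successors {u, x, t, n}): φ is true.
  n (successors {n}): φ is true.
For instance, at z:
  At z: r is true, <>~(p -> r) is false, so r | <>~(p -> r) is true.
    At z: <>~(p -> r) requires ~(p -> r) at some successor in {w, z}.
      At w: ~(p -> r) is false.
      At z: ~(p -> r) is false.
    So <>~(p -> r) is false at z.
Satisfying worlds: {u, v, w, x, y, z, m, n}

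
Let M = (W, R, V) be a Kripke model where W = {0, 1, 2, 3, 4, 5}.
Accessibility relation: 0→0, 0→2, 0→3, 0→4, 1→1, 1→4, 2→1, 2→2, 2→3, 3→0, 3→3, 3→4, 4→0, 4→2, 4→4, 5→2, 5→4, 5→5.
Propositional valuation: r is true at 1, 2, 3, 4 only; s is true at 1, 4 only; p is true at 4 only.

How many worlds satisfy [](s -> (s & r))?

Recall that []ψ holds at a world iff ψ holds at every accessible world, and <>ψ holds iff ψ holds at some accessible world.
Let φ = [](s -> (s & r)). Evaluate φ at each world:
  0 (successors {0, 2, 3, 4}): φ is true.
  1 (successors {1, 4}): φ is true.
  2 (successors {1, 2, 3}): φ is true.
  3 (successors {0, 3, 4}): φ is true.
  4 (successors {0, 2, 4}): φ is true.
  5 (successors {2, 4, 5}): φ is true.
For instance, at 2:
  At 2: [](s -> (s & r)) requires s -> (s & r) at every successor {1, 2, 3}.
    At 1: s -> (s & r) is true.
    At 2: s -> (s & r) is true.
    At 3: s -> (s & r) is true.
  So [](s -> (s & r)) is true at 2.
Satisfying worlds: {0, 1, 2, 3, 4, 5}

6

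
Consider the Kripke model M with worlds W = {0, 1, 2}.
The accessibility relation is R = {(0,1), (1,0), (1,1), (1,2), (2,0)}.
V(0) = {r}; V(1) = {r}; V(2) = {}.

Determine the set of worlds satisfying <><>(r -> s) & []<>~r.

0

Let φ = <><>(r -> s) & []<>~r. Evaluate φ at each world:
  0 (successors {1}): φ is true.
  1 (successors {0, 1, 2}): φ is false.
  2 (successors {0}): φ is false.
For instance, at 2:
  At 2: <><>(r -> s) is false, []<>~r is false, so <><>(r -> s) & []<>~r is false.
    At 2: <><>(r -> s) requires <>(r -> s) at some successor in {0}.
      At 0: <>(r -> s) is false.
    So <><>(r -> s) is false at 2.
    At 2: []<>~r requires <>~r at every successor {0}.
      <>~r fails at 0, so []<>~r is false at 2.
Satisfying worlds: {0}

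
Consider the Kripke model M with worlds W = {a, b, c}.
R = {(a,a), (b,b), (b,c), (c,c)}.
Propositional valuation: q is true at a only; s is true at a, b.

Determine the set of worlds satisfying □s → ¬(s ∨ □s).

b, c

Let φ = □s → ¬(s ∨ □s). Evaluate φ at each world:
  a (successors {a}): φ is false.
  b (successors {b, c}): φ is true.
  c (successors {c}): φ is true.
For instance, at a:
  At a: □s is true, ¬(s ∨ □s) is false, so □s → ¬(s ∨ □s) is false.
    At a: □s requires s at every successor {a}.
      At a: s is true.
    So □s is true at a.
    At a: s ∨ □s is true, so ¬(s ∨ □s) is false.
      At a: s is true, □s is true, so s ∨ □s is true.
Satisfying worlds: {b, c}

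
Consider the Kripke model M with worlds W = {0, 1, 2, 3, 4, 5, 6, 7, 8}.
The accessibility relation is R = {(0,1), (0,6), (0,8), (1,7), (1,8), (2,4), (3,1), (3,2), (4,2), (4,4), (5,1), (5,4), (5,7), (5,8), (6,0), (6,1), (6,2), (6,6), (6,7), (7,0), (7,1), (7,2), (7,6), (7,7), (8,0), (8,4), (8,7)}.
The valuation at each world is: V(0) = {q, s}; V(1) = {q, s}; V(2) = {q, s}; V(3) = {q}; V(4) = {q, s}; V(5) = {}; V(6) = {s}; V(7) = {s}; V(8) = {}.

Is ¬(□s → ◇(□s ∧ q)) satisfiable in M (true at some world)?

No

Let φ = ¬(□s → ◇(□s ∧ q)). Evaluate φ at each world:
  0 (successors {1, 6, 8}): φ is false.
  1 (successors {7, 8}): φ is false.
  2 (successors {4}): φ is false.
  3 (successors {1, 2}): φ is false.
  4 (successors {2, 4}): φ is false.
  5 (successors {1, 4, 7, 8}): φ is false.
  6 (successors {0, 1, 2, 6, 7}): φ is false.
  7 (successors {0, 1, 2, 6, 7}): φ is false.
  8 (successors {0, 4, 7}): φ is false.
For instance, at 4:
  At 4: □s → ◇(□s ∧ q) is true, so ¬(□s → ◇(□s ∧ q)) is false.
    At 4: □s is true, ◇(□s ∧ q) is true, so □s → ◇(□s ∧ q) is true.
      At 4: □s requires s at every successor {2, 4}.
        At 2: s is true.
        At 4: s is true.
      So □s is true at 4.
      At 4: ◇(□s ∧ q) requires □s ∧ q at some successor in {2, 4}.
        □s ∧ q holds at 2, so ◇(□s ∧ q) is true at 4.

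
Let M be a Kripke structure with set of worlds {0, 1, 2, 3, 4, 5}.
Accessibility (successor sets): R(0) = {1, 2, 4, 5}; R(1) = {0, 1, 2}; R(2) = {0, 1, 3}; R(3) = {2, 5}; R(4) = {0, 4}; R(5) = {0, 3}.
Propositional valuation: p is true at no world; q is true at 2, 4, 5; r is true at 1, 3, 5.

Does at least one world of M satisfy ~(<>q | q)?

Let φ = ~(<>q | q). Evaluate φ at each world:
  0 (successors {1, 2, 4, 5}): φ is false.
  1 (successors {0, 1, 2}): φ is false.
  2 (successors {0, 1, 3}): φ is false.
  3 (successors {2, 5}): φ is false.
  4 (successors {0, 4}): φ is false.
  5 (successors {0, 3}): φ is false.
For instance, at 0:
  At 0: <>q | q is true, so ~(<>q | q) is false.
    At 0: <>q is true, q is false, so <>q | q is true.
      At 0: <>q requires q at some successor in {1, 2, 4, 5}.
        q holds at 2, so <>q is true at 0.

No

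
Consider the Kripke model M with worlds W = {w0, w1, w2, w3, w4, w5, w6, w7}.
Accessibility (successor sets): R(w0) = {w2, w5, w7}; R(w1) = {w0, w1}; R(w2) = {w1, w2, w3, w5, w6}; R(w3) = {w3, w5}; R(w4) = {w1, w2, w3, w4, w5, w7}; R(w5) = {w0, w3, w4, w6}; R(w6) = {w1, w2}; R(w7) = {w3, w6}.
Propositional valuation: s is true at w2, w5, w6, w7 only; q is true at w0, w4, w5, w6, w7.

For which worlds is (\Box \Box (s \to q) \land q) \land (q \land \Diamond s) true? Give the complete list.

none

Let φ = (\Box \Box (s \to q) \land q) \land (q \land \Diamond s). Evaluate φ at each world:
  w0 (successors {w2, w5, w7}): φ is false.
  w1 (successors {w0, w1}): φ is false.
  w2 (successors {w1, w2, w3, w5, w6}): φ is false.
  w3 (successors {w3, w5}): φ is false.
  w4 (successors {w1, w2, w3, w4, w5, w7}): φ is false.
  w5 (successors {w0, w3, w4, w6}): φ is false.
  w6 (successors {w1, w2}): φ is false.
  w7 (successors {w3, w6}): φ is false.
For instance, at w1:
  At w1: \Box \Box (s \to q) \land q is false, q \land \Diamond s is false, so (\Box \Box (s \to q) \land q) \land (q \land \Diamond s) is false.
    At w1: \Box \Box (s \to q) is false, q is false, so \Box \Box (s \to q) \land q is false.
      At w1: \Box \Box (s \to q) requires \Box (s \to q) at every successor {w0, w1}.
        \Box (s \to q) fails at w0, so \Box \Box (s \to q) is false at w1.
    At w1: q is false, \Diamond s is false, so q \land \Diamond s is false.
      At w1: \Diamond s requires s at some successor in {w0, w1}.
        At w0: s is false.
        At w1: s is false.
      So \Diamond s is false at w1.
Satisfying worlds: none.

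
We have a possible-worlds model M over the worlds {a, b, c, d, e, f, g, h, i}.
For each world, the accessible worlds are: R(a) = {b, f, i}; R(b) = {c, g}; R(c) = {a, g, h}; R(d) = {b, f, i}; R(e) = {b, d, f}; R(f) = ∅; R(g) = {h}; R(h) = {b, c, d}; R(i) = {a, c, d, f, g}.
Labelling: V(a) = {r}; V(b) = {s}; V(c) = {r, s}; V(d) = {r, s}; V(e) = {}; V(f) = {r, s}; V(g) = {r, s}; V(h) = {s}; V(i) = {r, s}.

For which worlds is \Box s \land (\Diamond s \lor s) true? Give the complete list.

Let φ = \Box s \land (\Diamond s \lor s). Evaluate φ at each world:
  a (successors {b, f, i}): φ is true.
  b (successors {c, g}): φ is true.
  c (successors {a, g, h}): φ is false.
  d (successors {b, f, i}): φ is true.
  e (successors {b, d, f}): φ is true.
  f (successors ∅): φ is true.
  g (successors {h}): φ is true.
  h (successors {b, c, d}): φ is true.
  i (successors {a, c, d, f, g}): φ is false.
For instance, at c:
  At c: \Box s is false, \Diamond s \lor s is true, so \Box s \land (\Diamond s \lor s) is false.
    At c: \Box s requires s at every successor {a, g, h}.
      s fails at a, so \Box s is false at c.
    At c: \Diamond s is true, s is true, so \Diamond s \lor s is true.
      At c: \Diamond s requires s at some successor in {a, g, h}.
        s holds at g, so \Diamond s is true at c.
Satisfying worlds: {a, b, d, e, f, g, h}

a, b, d, e, f, g, h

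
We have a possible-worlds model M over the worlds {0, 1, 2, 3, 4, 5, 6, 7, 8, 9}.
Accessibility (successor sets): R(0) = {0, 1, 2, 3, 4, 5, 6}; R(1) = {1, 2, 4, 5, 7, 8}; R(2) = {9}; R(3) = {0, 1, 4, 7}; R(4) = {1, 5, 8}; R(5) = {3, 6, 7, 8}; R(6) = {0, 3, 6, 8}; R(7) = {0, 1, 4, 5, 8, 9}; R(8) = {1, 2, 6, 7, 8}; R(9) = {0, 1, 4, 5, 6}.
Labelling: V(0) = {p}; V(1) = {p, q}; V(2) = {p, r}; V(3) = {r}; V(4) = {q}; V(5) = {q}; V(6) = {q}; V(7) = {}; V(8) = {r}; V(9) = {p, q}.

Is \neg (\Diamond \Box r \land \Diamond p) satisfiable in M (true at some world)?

Let φ = \neg (\Diamond \Box r \land \Diamond p). Evaluate φ at each world:
  0 (successors {0, 1, 2, 3, 4, 5, 6}): φ is true.
  1 (successors {1, 2, 4, 5, 7, 8}): φ is true.
  2 (successors {9}): φ is true.
  3 (successors {0, 1, 4, 7}): φ is true.
  4 (successors {1, 5, 8}): φ is true.
  5 (successors {3, 6, 7, 8}): φ is true.
  6 (successors {0, 3, 6, 8}): φ is true.
  7 (successors {0, 1, 4, 5, 8, 9}): φ is true.
  8 (successors {1, 2, 6, 7, 8}): φ is true.
  9 (successors {0, 1, 4, 5, 6}): φ is true.
Detail at 0 (witness):
  At 0: \Diamond \Box r \land \Diamond p is false, so \neg (\Diamond \Box r \land \Diamond p) is true.
    At 0: \Diamond \Box r is false, \Diamond p is true, so \Diamond \Box r \land \Diamond p is false.
      At 0: \Diamond \Box r requires \Box r at some successor in {0, 1, 2, 3, 4, 5, 6}.
        At 0: \Box r is false.
        At 1: \Box r is false.
        At 2: \Box r is false.
        At 3: \Box r is false.
        At 4: \Box r is false.
        At 5: \Box r is false.
        At 6: \Box r is false.
      So \Diamond \Box r is false at 0.
      At 0: \Diamond p requires p at some successor in {0, 1, 2, 3, 4, 5, 6}.
        p holds at 0, so \Diamond p is true at 0.

Yes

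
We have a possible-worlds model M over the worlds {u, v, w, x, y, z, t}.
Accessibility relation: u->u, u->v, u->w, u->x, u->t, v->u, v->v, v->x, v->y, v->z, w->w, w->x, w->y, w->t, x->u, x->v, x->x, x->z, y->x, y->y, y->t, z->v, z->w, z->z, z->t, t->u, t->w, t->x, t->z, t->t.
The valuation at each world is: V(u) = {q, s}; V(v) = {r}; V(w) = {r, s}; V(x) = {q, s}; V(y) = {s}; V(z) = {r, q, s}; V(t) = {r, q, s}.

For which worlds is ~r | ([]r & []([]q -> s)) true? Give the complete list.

Let φ = ~r | ([]r & []([]q -> s)). Evaluate φ at each world:
  u (successors {u, v, w, x, t}): φ is true.
  v (successors {u, v, x, y, z}): φ is false.
  w (successors {w, x, y, t}): φ is false.
  x (successors {u, v, x, z}): φ is true.
  y (successors {x, y, t}): φ is true.
  z (successors {v, w, z, t}): φ is true.
  t (successors {u, w, x, z, t}): φ is false.
For instance, at x:
  At x: ~r is true, []r & []([]q -> s) is false, so ~r | ([]r & []([]q -> s)) is true.
    At x: []r is false, []([]q -> s) is true, so []r & []([]q -> s) is false.
      At x: []r requires r at every successor {u, v, x, z}.
        r fails at u, so []r is false at x.
      At x: []([]q -> s) requires []q -> s at every successor {u, v, x, z}.
        At u: []q -> s is true.
        At v: []q -> s is true.
        At x: []q -> s is true.
        At z: []q -> s is true.
      So []([]q -> s) is true at x.
Satisfying worlds: {u, x, y, z}

u, x, y, z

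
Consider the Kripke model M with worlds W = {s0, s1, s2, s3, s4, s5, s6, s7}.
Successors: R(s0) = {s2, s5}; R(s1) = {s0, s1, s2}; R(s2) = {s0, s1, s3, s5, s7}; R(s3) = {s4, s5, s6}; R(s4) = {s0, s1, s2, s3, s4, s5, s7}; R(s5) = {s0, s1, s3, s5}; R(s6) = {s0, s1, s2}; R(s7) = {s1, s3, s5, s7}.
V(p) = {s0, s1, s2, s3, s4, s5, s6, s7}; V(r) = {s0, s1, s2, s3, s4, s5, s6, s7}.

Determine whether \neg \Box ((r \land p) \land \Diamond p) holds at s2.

No

Recall that \Box ψ holds at a world iff ψ holds at every accessible world, and \Diamond ψ holds iff ψ holds at some accessible world.
At s2: \Box ((r \land p) \land \Diamond p) is true, so \neg \Box ((r \land p) \land \Diamond p) is false.
  At s2: \Box ((r \land p) \land \Diamond p) requires (r \land p) \land \Diamond p at every successor {s0, s1, s3, s5, s7}.
    At s0: (r \land p) \land \Diamond p is true.
    At s1: (r \land p) \land \Diamond p is true.
    At s3: (r \land p) \land \Diamond p is true.
    At s5: (r \land p) \land \Diamond p is true.
    At s7: (r \land p) \land \Diamond p is true.
  So \Box ((r \land p) \land \Diamond p) is true at s2.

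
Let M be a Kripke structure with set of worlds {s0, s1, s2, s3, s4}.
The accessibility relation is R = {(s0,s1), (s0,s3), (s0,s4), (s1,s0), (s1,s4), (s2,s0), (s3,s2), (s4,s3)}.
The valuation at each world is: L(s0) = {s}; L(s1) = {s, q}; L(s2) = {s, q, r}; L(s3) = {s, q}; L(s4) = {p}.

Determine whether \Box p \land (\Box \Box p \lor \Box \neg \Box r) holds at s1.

At s1: \Box p is false, \Box \Box p \lor \Box \neg \Box r is true, so \Box p \land (\Box \Box p \lor \Box \neg \Box r) is false.
  At s1: \Box p requires p at every successor {s0, s4}.
    p fails at s0, so \Box p is false at s1.
  At s1: \Box \Box p is false, \Box \neg \Box r is true, so \Box \Box p \lor \Box \neg \Box r is true.
    At s1: \Box \Box p requires \Box p at every successor {s0, s4}.
      \Box p fails at s0, so \Box \Box p is false at s1.
    At s1: \Box \neg \Box r requires \neg \Box r at every successor {s0, s4}.
      At s0: \neg \Box r is true.
      At s4: \neg \Box r is true.
    So \Box \neg \Box r is true at s1.

No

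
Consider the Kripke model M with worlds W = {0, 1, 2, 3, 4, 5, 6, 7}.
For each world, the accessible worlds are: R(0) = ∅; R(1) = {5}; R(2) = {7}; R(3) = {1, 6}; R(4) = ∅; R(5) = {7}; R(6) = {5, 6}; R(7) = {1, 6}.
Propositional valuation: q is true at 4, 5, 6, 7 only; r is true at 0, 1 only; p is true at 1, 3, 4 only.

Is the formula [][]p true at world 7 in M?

No

Recall that []ψ holds at a world iff ψ holds at every accessible world, and <>ψ holds iff ψ holds at some accessible world.
At 7: [][]p requires []p at every successor {1, 6}.
  []p fails at 1, so [][]p is false at 7.
    At 1: []p requires p at every successor {5}.
      p fails at 5, so []p is false at 1.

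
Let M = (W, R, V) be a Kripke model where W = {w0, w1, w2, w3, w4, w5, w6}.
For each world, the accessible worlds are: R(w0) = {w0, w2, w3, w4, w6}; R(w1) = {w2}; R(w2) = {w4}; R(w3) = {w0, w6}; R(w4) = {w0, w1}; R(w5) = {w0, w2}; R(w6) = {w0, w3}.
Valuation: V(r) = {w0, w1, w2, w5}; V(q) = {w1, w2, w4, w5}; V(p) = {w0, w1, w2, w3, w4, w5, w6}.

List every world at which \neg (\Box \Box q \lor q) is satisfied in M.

Let φ = \neg (\Box \Box q \lor q). Evaluate φ at each world:
  w0 (successors {w0, w2, w3, w4, w6}): φ is true.
  w1 (successors {w2}): φ is false.
  w2 (successors {w4}): φ is false.
  w3 (successors {w0, w6}): φ is true.
  w4 (successors {w0, w1}): φ is false.
  w5 (successors {w0, w2}): φ is false.
  w6 (successors {w0, w3}): φ is true.
For instance, at w5:
  At w5: \Box \Box q \lor q is true, so \neg (\Box \Box q \lor q) is false.
    At w5: \Box \Box q is false, q is true, so \Box \Box q \lor q is true.
      At w5: \Box \Box q requires \Box q at every successor {w0, w2}.
        \Box q fails at w0, so \Box \Box q is false at w5.
Satisfying worlds: {w0, w3, w6}

w0, w3, w6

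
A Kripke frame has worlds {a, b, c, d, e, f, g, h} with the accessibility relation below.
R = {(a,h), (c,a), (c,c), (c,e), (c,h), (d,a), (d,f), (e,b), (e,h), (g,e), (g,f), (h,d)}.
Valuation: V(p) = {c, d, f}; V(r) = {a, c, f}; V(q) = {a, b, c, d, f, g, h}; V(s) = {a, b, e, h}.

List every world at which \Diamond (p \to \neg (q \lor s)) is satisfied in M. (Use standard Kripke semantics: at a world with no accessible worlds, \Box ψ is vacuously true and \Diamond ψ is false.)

a, c, d, e, g

Recall that \Diamond ψ holds at a world iff ψ holds at some accessible world.
Let φ = \Diamond (p \to \neg (q \lor s)). Evaluate φ at each world:
  a (successors {h}): φ is true.
  b (successors ∅): φ is false.
  c (successors {a, c, e, h}): φ is true.
  d (successors {a, f}): φ is true.
  e (successors {b, h}): φ is true.
  f (successors ∅): φ is false.
  g (successors {e, f}): φ is true.
  h (successors {d}): φ is false.
For instance, at g:
  At g: \Diamond (p \to \neg (q \lor s)) requires p \to \neg (q \lor s) at some successor in {e, f}.
    p \to \neg (q \lor s) holds at e, so \Diamond (p \to \neg (q \lor s)) is true at g.
Satisfying worlds: {a, c, d, e, g}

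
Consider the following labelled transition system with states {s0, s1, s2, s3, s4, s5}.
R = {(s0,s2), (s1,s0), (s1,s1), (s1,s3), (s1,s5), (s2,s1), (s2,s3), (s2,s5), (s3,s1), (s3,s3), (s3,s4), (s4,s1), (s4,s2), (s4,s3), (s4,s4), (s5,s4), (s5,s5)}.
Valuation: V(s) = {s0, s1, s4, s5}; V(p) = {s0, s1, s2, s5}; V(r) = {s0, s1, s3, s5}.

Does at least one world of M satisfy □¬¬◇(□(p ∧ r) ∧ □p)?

Recall that □ψ holds at a world iff ψ holds at every accessible world, and ◇ψ holds iff ψ holds at some accessible world.
Let φ = □¬¬◇(□(p ∧ r) ∧ □p). Evaluate φ at each world:
  s0 (successors {s2}): φ is false.
  s1 (successors {s0, s1, s3, s5}): φ is false.
  s2 (successors {s1, s3, s5}): φ is false.
  s3 (successors {s1, s3, s4}): φ is false.
  s4 (successors {s1, s2, s3, s4}): φ is false.
  s5 (successors {s4, s5}): φ is false.
For instance, at s3:
  At s3: □¬¬◇(□(p ∧ r) ∧ □p) requires ¬¬◇(□(p ∧ r) ∧ □p) at every successor {s1, s3, s4}.
    ¬¬◇(□(p ∧ r) ∧ □p) fails at s1, so □¬¬◇(□(p ∧ r) ∧ □p) is false at s3.
      At s1: ¬◇(□(p ∧ r) ∧ □p) is true, so ¬¬◇(□(p ∧ r) ∧ □p) is false.

No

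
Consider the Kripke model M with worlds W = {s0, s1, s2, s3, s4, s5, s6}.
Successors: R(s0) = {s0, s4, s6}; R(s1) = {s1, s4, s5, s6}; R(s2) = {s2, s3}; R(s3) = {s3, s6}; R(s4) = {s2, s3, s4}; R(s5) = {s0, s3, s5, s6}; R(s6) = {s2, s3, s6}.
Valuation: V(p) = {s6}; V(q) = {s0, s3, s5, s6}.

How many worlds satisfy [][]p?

0

Let φ = [][]p. Evaluate φ at each world:
  s0 (successors {s0, s4, s6}): φ is false.
  s1 (successors {s1, s4, s5, s6}): φ is false.
  s2 (successors {s2, s3}): φ is false.
  s3 (successors {s3, s6}): φ is false.
  s4 (successors {s2, s3, s4}): φ is false.
  s5 (successors {s0, s3, s5, s6}): φ is false.
  s6 (successors {s2, s3, s6}): φ is false.
For instance, at s0:
  At s0: [][]p requires []p at every successor {s0, s4, s6}.
    []p fails at s0, so [][]p is false at s0.
      At s0: []p requires p at every successor {s0, s4, s6}.
        p fails at s0, so []p is false at s0.
Satisfying worlds: none.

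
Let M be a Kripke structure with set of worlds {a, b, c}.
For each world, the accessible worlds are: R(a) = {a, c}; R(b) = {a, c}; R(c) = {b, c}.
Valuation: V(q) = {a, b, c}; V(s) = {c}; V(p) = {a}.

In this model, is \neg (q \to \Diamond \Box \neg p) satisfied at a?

At a: q \to \Diamond \Box \neg p is true, so \neg (q \to \Diamond \Box \neg p) is false.
  At a: q is true, \Diamond \Box \neg p is true, so q \to \Diamond \Box \neg p is true.
    At a: \Diamond \Box \neg p requires \Box \neg p at some successor in {a, c}.
      \Box \neg p holds at c, so \Diamond \Box \neg p is true at a.

No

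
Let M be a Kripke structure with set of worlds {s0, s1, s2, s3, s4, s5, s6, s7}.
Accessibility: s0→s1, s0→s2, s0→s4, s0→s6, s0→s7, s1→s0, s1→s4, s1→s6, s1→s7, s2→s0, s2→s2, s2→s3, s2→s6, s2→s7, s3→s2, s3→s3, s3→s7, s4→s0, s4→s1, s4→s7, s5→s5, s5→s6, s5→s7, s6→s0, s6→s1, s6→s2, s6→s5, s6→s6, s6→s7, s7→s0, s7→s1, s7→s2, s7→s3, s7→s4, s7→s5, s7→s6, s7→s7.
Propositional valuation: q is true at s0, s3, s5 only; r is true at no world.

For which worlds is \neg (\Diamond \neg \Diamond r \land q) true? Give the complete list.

Let φ = \neg (\Diamond \neg \Diamond r \land q). Evaluate φ at each world:
  s0 (successors {s1, s2, s4, s6, s7}): φ is false.
  s1 (successors {s0, s4, s6, s7}): φ is true.
  s2 (successors {s0, s2, s3, s6, s7}): φ is true.
  s3 (successors {s2, s3, s7}): φ is false.
  s4 (successors {s0, s1, s7}): φ is true.
  s5 (successors {s5, s6, s7}): φ is false.
  s6 (successors {s0, s1, s2, s5, s6, s7}): φ is true.
  s7 (successors {s0, s1, s2, s3, s4, s5, s6, s7}): φ is true.
For instance, at s7:
  At s7: \Diamond \neg \Diamond r \land q is false, so \neg (\Diamond \neg \Diamond r \land q) is true.
    At s7: \Diamond \neg \Diamond r is true, q is false, so \Diamond \neg \Diamond r \land q is false.
      At s7: \Diamond \neg \Diamond r requires \neg \Diamond r at some successor in {s0, s1, s2, s3, s4, s5, s6, s7}.
        \neg \Diamond r holds at s0, so \Diamond \neg \Diamond r is true at s7.
Satisfying worlds: {s1, s2, s4, s6, s7}

s1, s2, s4, s6, s7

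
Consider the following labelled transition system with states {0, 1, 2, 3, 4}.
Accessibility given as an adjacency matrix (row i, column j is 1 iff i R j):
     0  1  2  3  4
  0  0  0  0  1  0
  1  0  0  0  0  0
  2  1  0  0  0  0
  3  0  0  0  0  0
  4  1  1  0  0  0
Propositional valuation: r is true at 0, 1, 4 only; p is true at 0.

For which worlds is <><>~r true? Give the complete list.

Recall that <>ψ holds at a world iff ψ holds at some accessible world.
Let φ = <><>~r. Evaluate φ at each world:
  0 (successors {3}): φ is false.
  1 (successors ∅): φ is false.
  2 (successors {0}): φ is true.
  3 (successors ∅): φ is false.
  4 (successors {0, 1}): φ is true.
For instance, at 2:
  At 2: <><>~r requires <>~r at some successor in {0}.
    <>~r holds at 0, so <><>~r is true at 2.
      At 0: <>~r requires ~r at some successor in {3}.
        ~r holds at 3, so <>~r is true at 0.
Satisfying worlds: {2, 4}

2, 4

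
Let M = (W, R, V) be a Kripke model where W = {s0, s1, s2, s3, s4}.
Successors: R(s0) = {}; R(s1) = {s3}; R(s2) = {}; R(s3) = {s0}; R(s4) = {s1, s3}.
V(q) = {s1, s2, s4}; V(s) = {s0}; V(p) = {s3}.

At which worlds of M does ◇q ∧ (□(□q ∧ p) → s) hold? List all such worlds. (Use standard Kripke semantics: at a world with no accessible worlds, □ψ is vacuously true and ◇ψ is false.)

s4

Let φ = ◇q ∧ (□(□q ∧ p) → s). Evaluate φ at each world:
  s0 (successors ∅): φ is false.
  s1 (successors {s3}): φ is false.
  s2 (successors ∅): φ is false.
  s3 (successors {s0}): φ is false.
  s4 (successors {s1, s3}): φ is true.
For instance, at s3:
  At s3: ◇q is false, □(□q ∧ p) → s is true, so ◇q ∧ (□(□q ∧ p) → s) is false.
    At s3: ◇q requires q at some successor in {s0}.
      At s0: q is false.
    So ◇q is false at s3.
    At s3: □(□q ∧ p) is false, s is false, so □(□q ∧ p) → s is true.
      At s3: □(□q ∧ p) requires □q ∧ p at every successor {s0}.
        □q ∧ p fails at s0, so □(□q ∧ p) is false at s3.
Satisfying worlds: {s4}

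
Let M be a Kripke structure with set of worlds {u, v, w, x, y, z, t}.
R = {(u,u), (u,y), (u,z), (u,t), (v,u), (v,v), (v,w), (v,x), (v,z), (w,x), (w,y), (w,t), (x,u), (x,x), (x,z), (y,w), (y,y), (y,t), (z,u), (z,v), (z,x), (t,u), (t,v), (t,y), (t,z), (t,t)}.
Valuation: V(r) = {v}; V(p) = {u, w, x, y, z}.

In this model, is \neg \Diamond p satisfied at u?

No

At u: \Diamond p is true, so \neg \Diamond p is false.
  At u: \Diamond p requires p at some successor in {u, y, z, t}.
    p holds at u, so \Diamond p is true at u.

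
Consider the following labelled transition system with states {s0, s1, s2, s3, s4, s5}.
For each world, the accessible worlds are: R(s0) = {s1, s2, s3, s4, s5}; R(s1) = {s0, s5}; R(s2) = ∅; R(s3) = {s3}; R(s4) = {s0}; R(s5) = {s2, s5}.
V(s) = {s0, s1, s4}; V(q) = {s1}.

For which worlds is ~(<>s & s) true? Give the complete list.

Recall that <>ψ holds at a world iff ψ holds at some accessible world.
Let φ = ~(<>s & s). Evaluate φ at each world:
  s0 (successors {s1, s2, s3, s4, s5}): φ is false.
  s1 (successors {s0, s5}): φ is false.
  s2 (successors ∅): φ is true.
  s3 (successors {s3}): φ is true.
  s4 (successors {s0}): φ is false.
  s5 (successors {s2, s5}): φ is true.
For instance, at s4:
  At s4: <>s & s is true, so ~(<>s & s) is false.
    At s4: <>s is true, s is true, so <>s & s is true.
      At s4: <>s requires s at some successor in {s0}.
        s holds at s0, so <>s is true at s4.
Satisfying worlds: {s2, s3, s5}

s2, s3, s5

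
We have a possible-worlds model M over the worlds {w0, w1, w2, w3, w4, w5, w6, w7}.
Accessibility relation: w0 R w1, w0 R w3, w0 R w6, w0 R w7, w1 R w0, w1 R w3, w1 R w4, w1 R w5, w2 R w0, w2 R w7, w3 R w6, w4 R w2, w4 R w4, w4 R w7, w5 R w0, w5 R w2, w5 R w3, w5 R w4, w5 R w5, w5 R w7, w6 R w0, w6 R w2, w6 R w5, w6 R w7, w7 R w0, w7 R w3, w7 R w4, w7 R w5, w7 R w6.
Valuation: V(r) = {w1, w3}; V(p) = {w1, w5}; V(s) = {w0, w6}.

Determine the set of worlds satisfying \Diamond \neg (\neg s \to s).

Let φ = \Diamond \neg (\neg s \to s). Evaluate φ at each world:
  w0 (successors {w1, w3, w6, w7}): φ is true.
  w1 (successors {w0, w3, w4, w5}): φ is true.
  w2 (successors {w0, w7}): φ is true.
  w3 (successors {w6}): φ is false.
  w4 (successors {w2, w4, w7}): φ is true.
  w5 (successors {w0, w2, w3, w4, w5, w7}): φ is true.
  w6 (successors {w0, w2, w5, w7}): φ is true.
  w7 (successors {w0, w3, w4, w5, w6}): φ is true.
For instance, at w7:
  At w7: \Diamond \neg (\neg s \to s) requires \neg (\neg s \to s) at some successor in {w0, w3, w4, w5, w6}.
    \neg (\neg s \to s) holds at w3, so \Diamond \neg (\neg s \to s) is true at w7.
Satisfying worlds: {w0, w1, w2, w4, w5, w6, w7}

w0, w1, w2, w4, w5, w6, w7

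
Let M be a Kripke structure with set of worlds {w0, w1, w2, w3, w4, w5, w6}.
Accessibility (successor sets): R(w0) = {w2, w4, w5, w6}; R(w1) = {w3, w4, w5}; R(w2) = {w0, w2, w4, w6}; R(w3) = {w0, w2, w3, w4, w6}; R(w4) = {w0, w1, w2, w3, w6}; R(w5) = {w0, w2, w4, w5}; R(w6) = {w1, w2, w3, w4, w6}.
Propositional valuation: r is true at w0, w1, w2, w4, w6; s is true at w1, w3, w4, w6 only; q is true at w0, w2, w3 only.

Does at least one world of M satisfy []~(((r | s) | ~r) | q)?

No

Let φ = []~(((r | s) | ~r) | q). Evaluate φ at each world:
  w0 (successors {w2, w4, w5, w6}): φ is false.
  w1 (successors {w3, w4, w5}): φ is false.
  w2 (successors {w0, w2, w4, w6}): φ is false.
  w3 (successors {w0, w2, w3, w4, w6}): φ is false.
  w4 (successors {w0, w1, w2, w3, w6}): φ is false.
  w5 (successors {w0, w2, w4, w5}): φ is false.
  w6 (successors {w1, w2, w3, w4, w6}): φ is false.
For instance, at w2:
  At w2: []~(((r | s) | ~r) | q) requires ~(((r | s) | ~r) | q) at every successor {w0, w2, w4, w6}.
    ~(((r | s) | ~r) | q) fails at w0, so []~(((r | s) | ~r) | q) is false at w2.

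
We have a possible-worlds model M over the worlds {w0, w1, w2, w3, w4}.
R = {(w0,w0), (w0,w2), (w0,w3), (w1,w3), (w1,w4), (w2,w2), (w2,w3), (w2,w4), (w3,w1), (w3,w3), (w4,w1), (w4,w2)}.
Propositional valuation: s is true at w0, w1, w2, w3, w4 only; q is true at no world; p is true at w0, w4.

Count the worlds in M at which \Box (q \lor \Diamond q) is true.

Let φ = \Box (q \lor \Diamond q). Evaluate φ at each world:
  w0 (successors {w0, w2, w3}): φ is false.
  w1 (successors {w3, w4}): φ is false.
  w2 (successors {w2, w3, w4}): φ is false.
  w3 (successors {w1, w3}): φ is false.
  w4 (successors {w1, w2}): φ is false.
For instance, at w1:
  At w1: \Box (q \lor \Diamond q) requires q \lor \Diamond q at every successor {w3, w4}.
    q \lor \Diamond q fails at w3, so \Box (q \lor \Diamond q) is false at w1.
      At w3: q is false, \Diamond q is false, so q \lor \Diamond q is false.
Satisfying worlds: none.

0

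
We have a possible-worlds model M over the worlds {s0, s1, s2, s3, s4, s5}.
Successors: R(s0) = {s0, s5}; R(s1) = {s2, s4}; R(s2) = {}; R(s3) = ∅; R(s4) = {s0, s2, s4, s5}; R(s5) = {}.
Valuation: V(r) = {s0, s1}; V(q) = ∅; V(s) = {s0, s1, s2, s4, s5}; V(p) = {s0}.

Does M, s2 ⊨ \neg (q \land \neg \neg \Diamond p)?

At s2: q \land \neg \neg \Diamond p is false, so \neg (q \land \neg \neg \Diamond p) is true.
  At s2: q is false, \neg \neg \Diamond p is false, so q \land \neg \neg \Diamond p is false.
    At s2: \neg \Diamond p is true, so \neg \neg \Diamond p is false.
      At s2: \Diamond p is false, so \neg \Diamond p is true.

Yes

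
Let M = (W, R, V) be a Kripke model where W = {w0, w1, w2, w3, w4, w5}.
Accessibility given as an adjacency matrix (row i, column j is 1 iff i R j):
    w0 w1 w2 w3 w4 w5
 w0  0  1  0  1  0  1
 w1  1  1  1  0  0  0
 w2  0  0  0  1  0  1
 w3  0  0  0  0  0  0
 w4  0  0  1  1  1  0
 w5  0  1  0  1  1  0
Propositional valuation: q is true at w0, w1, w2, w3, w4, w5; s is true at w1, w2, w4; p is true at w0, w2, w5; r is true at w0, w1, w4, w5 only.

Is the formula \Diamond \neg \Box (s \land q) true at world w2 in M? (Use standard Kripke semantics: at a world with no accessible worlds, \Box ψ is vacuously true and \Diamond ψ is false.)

Yes

At w2: \Diamond \neg \Box (s \land q) requires \neg \Box (s \land q) at some successor in {w3, w5}.
  \neg \Box (s \land q) holds at w5, so \Diamond \neg \Box (s \land q) is true at w2.
    At w5: \Box (s \land q) is false, so \neg \Box (s \land q) is true.
      At w5: \Box (s \land q) requires s \land q at every successor {w1, w3, w4}.
        s \land q fails at w3, so \Box (s \land q) is false at w5.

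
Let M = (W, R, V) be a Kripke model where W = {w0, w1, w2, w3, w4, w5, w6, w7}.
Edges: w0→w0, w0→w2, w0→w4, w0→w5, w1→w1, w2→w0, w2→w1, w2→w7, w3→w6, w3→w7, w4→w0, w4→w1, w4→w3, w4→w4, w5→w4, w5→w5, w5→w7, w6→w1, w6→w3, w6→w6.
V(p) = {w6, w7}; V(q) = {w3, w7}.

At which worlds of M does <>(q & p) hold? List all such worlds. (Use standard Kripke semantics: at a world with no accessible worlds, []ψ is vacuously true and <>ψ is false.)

Let φ = <>(q & p). Evaluate φ at each world:
  w0 (successors {w0, w2, w4, w5}): φ is false.
  w1 (successors {w1}): φ is false.
  w2 (successors {w0, w1, w7}): φ is true.
  w3 (successors {w6, w7}): φ is true.
  w4 (successors {w0, w1, w3, w4}): φ is false.
  w5 (successors {w4, w5, w7}): φ is true.
  w6 (successors {w1, w3, w6}): φ is false.
  w7 (successors ∅): φ is false.
For instance, at w6:
  At w6: <>(q & p) requires q & p at some successor in {w1, w3, w6}.
    At w1: q & p is false.
    At w3: q & p is false.
    At w6: q & p is false.
  So <>(q & p) is false at w6.
Satisfying worlds: {w2, w3, w5}

w2, w3, w5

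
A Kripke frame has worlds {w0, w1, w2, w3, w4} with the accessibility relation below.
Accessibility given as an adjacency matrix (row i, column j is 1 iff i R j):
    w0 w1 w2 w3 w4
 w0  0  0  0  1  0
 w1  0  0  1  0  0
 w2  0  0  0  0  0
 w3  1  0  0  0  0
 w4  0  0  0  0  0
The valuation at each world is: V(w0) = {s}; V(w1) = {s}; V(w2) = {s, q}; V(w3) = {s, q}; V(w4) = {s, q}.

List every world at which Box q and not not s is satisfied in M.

Let φ = Box q and not not s. Evaluate φ at each world:
  w0 (successors {w3}): φ is true.
  w1 (successors {w2}): φ is true.
  w2 (successors ∅): φ is true.
  w3 (successors {w0}): φ is false.
  w4 (successors ∅): φ is true.
For instance, at w1:
  At w1: Box q is true, not not s is true, so Box q and not not s is true.
    At w1: Box q requires q at every successor {w2}.
      At w2: q is true.
    So Box q is true at w1.
Satisfying worlds: {w0, w1, w2, w4}

w0, w1, w2, w4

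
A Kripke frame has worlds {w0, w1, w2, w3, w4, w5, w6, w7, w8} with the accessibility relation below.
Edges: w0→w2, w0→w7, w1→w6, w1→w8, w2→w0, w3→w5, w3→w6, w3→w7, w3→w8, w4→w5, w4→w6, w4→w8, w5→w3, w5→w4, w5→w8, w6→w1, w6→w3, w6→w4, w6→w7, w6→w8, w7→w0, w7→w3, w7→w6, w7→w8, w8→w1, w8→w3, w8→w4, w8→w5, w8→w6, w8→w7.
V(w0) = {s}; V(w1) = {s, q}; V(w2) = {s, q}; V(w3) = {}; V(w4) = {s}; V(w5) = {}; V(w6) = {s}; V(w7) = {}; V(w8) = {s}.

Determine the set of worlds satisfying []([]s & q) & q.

Recall that []ψ holds at a world iff ψ holds at every accessible world, and <>ψ holds iff ψ holds at some accessible world.
Let φ = []([]s & q) & q. Evaluate φ at each world:
  w0 (successors {w2, w7}): φ is false.
  w1 (successors {w6, w8}): φ is false.
  w2 (successors {w0}): φ is false.
  w3 (successors {w5, w6, w7, w8}): φ is false.
  w4 (successors {w5, w6, w8}): φ is false.
  w5 (successors {w3, w4, w8}): φ is false.
  w6 (successors {w1, w3, w4, w7, w8}): φ is false.
  w7 (successors {w0, w3, w6, w8}): φ is false.
  w8 (successors {w1, w3, w4, w5, w6, w7}): φ is false.
For instance, at w6:
  At w6: []([]s & q) is false, q is false, so []([]s & q) & q is false.
    At w6: []([]s & q) requires []s & q at every successor {w1, w3, w4, w7, w8}.
      []s & q fails at w3, so []([]s & q) is false at w6.
Satisfying worlds: none.

none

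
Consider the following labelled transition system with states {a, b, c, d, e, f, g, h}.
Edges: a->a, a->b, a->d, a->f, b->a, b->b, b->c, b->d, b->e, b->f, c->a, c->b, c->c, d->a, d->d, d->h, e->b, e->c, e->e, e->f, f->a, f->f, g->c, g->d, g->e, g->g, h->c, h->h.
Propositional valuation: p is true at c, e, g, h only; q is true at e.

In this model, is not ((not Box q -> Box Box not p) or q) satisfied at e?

At e: (not Box q -> Box Box not p) or q is true, so not ((not Box q -> Box Box not p) or q) is false.
  At e: not Box q -> Box Box not p is false, q is true, so (not Box q -> Box Box not p) or q is true.
    At e: not Box q is true, Box Box not p is false, so not Box q -> Box Box not p is false.
      At e: Box q is false, so not Box q is true.
      At e: Box Box not p requires Box not p at every successor {b, c, e, f}.
        Box not p fails at b, so Box Box not p is false at e.

No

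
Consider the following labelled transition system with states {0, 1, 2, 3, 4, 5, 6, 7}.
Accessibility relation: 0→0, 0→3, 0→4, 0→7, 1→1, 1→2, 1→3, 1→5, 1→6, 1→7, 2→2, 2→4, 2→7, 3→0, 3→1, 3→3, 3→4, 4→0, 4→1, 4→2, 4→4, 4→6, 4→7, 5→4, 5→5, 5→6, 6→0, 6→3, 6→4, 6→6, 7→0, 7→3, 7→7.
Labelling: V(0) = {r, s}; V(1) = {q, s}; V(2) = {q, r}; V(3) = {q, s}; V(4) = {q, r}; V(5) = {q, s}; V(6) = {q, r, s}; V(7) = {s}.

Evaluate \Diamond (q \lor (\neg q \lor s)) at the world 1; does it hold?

Yes

At 1: \Diamond (q \lor (\neg q \lor s)) requires q \lor (\neg q \lor s) at some successor in {1, 2, 3, 5, 6, 7}.
  q \lor (\neg q \lor s) holds at 1, so \Diamond (q \lor (\neg q \lor s)) is true at 1.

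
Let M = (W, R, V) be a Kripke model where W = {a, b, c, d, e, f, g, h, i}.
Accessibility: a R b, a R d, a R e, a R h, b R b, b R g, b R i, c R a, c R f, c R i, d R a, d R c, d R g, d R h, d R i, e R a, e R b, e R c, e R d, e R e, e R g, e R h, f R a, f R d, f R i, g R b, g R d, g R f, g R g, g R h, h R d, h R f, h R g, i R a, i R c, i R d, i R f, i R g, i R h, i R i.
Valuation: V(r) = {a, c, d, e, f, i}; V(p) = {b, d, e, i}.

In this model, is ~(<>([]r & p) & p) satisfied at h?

Yes

At h: <>([]r & p) & p is false, so ~(<>([]r & p) & p) is true.
  At h: <>([]r & p) is false, p is false, so <>([]r & p) & p is false.
    At h: <>([]r & p) requires []r & p at some successor in {d, f, g}.
      At d: []r & p is false.
      At f: []r & p is false.
      At g: []r & p is false.
    So <>([]r & p) is false at h.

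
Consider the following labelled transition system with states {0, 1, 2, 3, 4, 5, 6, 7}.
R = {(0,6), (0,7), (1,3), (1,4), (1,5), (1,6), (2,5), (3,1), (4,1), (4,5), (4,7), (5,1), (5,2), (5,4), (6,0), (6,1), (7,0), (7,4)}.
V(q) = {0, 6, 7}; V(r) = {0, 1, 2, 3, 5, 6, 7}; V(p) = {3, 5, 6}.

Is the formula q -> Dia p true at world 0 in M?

Yes

Recall that Dia ψ holds at a world iff ψ holds at some accessible world.
At 0: q is true, Dia p is true, so q -> Dia p is true.
  At 0: Dia p requires p at some successor in {6, 7}.
    p holds at 6, so Dia p is true at 0.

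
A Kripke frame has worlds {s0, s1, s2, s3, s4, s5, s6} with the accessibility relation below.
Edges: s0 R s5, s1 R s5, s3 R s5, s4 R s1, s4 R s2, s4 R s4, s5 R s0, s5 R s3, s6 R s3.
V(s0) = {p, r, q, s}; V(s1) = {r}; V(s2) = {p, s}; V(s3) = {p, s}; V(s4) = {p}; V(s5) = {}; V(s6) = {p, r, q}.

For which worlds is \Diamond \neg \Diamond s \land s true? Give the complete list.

Let φ = \Diamond \neg \Diamond s \land s. Evaluate φ at each world:
  s0 (successors {s5}): φ is false.
  s1 (successors {s5}): φ is false.
  s2 (successors ∅): φ is false.
  s3 (successors {s5}): φ is false.
  s4 (successors {s1, s2, s4}): φ is false.
  s5 (successors {s0, s3}): φ is false.
  s6 (successors {s3}): φ is false.
For instance, at s1:
  At s1: \Diamond \neg \Diamond s is false, s is false, so \Diamond \neg \Diamond s \land s is false.
    At s1: \Diamond \neg \Diamond s requires \neg \Diamond s at some successor in {s5}.
      At s5: \neg \Diamond s is false.
    So \Diamond \neg \Diamond s is false at s1.
Satisfying worlds: none.

none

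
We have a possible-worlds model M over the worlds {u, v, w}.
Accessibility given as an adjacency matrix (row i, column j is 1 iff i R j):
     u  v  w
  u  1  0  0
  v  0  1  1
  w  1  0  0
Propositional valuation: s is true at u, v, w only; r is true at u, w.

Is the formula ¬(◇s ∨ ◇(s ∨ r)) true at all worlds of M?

Let φ = ¬(◇s ∨ ◇(s ∨ r)). Evaluate φ at each world:
  u (successors {u}): φ is false.
  v (successors {v, w}): φ is false.
  w (successors {u}): φ is false.
Detail at u (counterexample):
  At u: ◇s ∨ ◇(s ∨ r) is true, so ¬(◇s ∨ ◇(s ∨ r)) is false.
    At u: ◇s is true, ◇(s ∨ r) is true, so ◇s ∨ ◇(s ∨ r) is true.
      At u: ◇s requires s at some successor in {u}.
        s holds at u, so ◇s is true at u.
      At u: ◇(s ∨ r) requires s ∨ r at some successor in {u}.
        s ∨ r holds at u, so ◇(s ∨ r) is true at u.

No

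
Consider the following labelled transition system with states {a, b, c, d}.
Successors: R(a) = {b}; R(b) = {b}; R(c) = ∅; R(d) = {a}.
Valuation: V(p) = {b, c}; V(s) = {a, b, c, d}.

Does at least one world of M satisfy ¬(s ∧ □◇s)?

Recall that □ψ holds at a world iff ψ holds at every accessible world, and ◇ψ holds iff ψ holds at some accessible world.
Let φ = ¬(s ∧ □◇s). Evaluate φ at each world:
  a (successors {b}): φ is false.
  b (successors {b}): φ is false.
  c (successors ∅): φ is false.
  d (successors {a}): φ is false.
For instance, at d:
  At d: s ∧ □◇s is true, so ¬(s ∧ □◇s) is false.
    At d: s is true, □◇s is true, so s ∧ □◇s is true.
      At d: □◇s requires ◇s at every successor {a}.
        At a: ◇s is true.
      So □◇s is true at d.

No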